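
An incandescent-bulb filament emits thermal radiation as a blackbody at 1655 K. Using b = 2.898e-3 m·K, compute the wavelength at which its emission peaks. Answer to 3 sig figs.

λ_max ≈ 1.75×10³ nm

Wien's displacement law: λ_max = b/T = (2.898×10⁻³ m·K)/(1655 K) = 1.751×10⁻⁶ m.
That is 1.75×10³ nm, in the infrared range.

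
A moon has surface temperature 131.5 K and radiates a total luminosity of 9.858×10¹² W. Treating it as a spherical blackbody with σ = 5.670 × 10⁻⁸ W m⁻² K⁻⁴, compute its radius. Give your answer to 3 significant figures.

L = 4πR²σT⁴ ⇒ R = √(L/(4πσT⁴)).
σT⁴ = 16.9545 W/m², so R = √(9.858×10¹²/(4π×16.9545)) = 2.15×10⁵ m.

R ≈ 2.15×10⁵ m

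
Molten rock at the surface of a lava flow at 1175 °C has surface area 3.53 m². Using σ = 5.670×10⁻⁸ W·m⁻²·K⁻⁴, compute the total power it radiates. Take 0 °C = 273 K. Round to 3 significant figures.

P ≈ 8.80×10⁵ W

T = 1175 °C + 273 = 1448 K.
Area A = 3.53 m².
P = σAT⁴ = 5.670×10⁻⁸ × 3.53 × (1448)⁴ = 8.80×10⁵ W.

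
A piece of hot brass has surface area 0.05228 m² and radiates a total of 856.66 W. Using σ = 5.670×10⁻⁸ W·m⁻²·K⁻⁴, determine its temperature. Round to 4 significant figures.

Area A = 0.05228 m².
P = σAT⁴ ⇒ T = (P/(σA))^(1/4) = (856.66/(5.670×10⁻⁸×0.05228))^(1/4) = 733.2 K.

T ≈ 733.2 K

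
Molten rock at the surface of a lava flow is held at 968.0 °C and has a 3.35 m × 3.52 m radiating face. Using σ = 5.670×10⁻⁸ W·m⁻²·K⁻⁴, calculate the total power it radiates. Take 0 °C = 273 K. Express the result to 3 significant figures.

T = 968.0 °C + 273 = 1241.0 K.
Area A = 3.35 × 3.52 = 11.792 m².
P = σAT⁴ = 5.670×10⁻⁸ × 11.792 × (1241.0)⁴ = 1.59×10⁶ W.

P ≈ 1.59×10⁶ W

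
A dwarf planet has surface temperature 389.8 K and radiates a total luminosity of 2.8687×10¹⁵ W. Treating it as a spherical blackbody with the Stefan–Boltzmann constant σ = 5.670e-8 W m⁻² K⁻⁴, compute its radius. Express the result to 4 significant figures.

R ≈ 4.176×10⁵ m

L = 4πR²σT⁴ ⇒ R = √(L/(4πσT⁴)).
σT⁴ = 1309.03 W/m², so R = √(2.8687×10¹⁵/(4π×1309.03)) = 4.176×10⁵ m.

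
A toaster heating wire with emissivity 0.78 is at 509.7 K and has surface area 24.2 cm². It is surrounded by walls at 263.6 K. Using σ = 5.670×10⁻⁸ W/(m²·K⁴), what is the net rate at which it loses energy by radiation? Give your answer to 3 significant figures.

Area A = 24.2 cm² = 2.42×10⁻³ m².
Net radiated power P_net = εσA(T⁴ − T₀⁴) = 0.78×5.670×10⁻⁸×2.42×10⁻³×(509.7⁴ − 263.6⁴).
T⁴ − T₀⁴ = 6.74930×10¹⁰ − 4.82816×10⁹ = 6.26648×10¹⁰ K⁴, so P_net = 6.71 W.

Net loss ≈ 6.71 W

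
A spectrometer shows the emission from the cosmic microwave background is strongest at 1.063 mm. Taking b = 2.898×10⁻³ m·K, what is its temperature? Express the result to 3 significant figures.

Wien's law gives T = b/λ_max = (2.898×10⁻³ m·K)/(1.063×10⁻³ m) = 2.73 K.

T ≈ 2.73 K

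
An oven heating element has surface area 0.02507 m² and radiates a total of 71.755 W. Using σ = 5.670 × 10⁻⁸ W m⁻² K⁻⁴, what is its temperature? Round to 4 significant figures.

Area A = 0.02507 m².
P = σAT⁴ ⇒ T = (P/(σA))^(1/4) = (71.755/(5.670×10⁻⁸×0.02507))^(1/4) = 474.0 K.

T ≈ 474.0 K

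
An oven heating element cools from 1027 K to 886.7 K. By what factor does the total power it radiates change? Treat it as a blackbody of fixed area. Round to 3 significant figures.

P ∝ T⁴, so P₂/P₁ = (T₂/T₁)⁴ = (886.7/1027)⁴ = (0.863389)⁴ = 0.556.

P₂/P₁ ≈ 0.556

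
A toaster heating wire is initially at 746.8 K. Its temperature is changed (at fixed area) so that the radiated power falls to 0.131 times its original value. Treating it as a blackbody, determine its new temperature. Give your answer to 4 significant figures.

P ∝ T⁴, so T₂/T₁ = (P₂/P₁)^(1/4) = (0.131)^(1/4) = 0.601614.
T₂ = 746.8 × 0.601614 = 449.3 K.

T₂ ≈ 449.3 K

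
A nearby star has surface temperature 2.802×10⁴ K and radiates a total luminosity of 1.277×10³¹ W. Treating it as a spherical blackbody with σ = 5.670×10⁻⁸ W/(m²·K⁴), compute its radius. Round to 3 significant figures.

L = 4πR²σT⁴ ⇒ R = √(L/(4πσT⁴)).
σT⁴ = 3.49507×10¹⁰ W/m², so R = √(1.277×10³¹/(4π×3.49507×10¹⁰)) = 5.39×10⁹ m.

R ≈ 5.39×10⁹ m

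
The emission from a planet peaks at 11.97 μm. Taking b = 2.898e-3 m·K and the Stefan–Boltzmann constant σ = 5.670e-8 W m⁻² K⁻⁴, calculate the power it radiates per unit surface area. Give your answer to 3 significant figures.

Wien's law: T = b/λ_max = 2.898×10⁻³/1.197×10⁻⁵ = 242.105 K.
Then I = σT⁴ = 5.670×10⁻⁸×(242.105)⁴ = 195 W/m².

I ≈ 195 W/m²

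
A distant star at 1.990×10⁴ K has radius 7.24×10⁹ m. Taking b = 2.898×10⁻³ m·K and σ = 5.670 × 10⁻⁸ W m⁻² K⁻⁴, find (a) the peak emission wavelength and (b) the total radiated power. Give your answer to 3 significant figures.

λ_max ≈ 146 nm; P ≈ 5.86×10³⁰ W

(a) λ_max = b/T = 2.898×10⁻³/1.990×10⁴ = 1.456×10⁻⁷ m = 146 nm.
Surface area A = 4πR² = 4π(7.24×10⁹ m)² = 6.58699×10²⁰ m².
(b) P = σAT⁴ = 5.670×10⁻⁸×6.58699×10²⁰×(1.990×10⁴)⁴ = 5.86×10³⁰ W.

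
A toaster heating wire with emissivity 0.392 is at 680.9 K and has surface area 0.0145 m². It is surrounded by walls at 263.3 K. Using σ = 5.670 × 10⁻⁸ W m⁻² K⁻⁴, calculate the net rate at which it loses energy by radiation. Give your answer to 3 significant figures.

Net loss ≈ 67.7 W

Area A = 0.0145 m².
Net radiated power P_net = εσA(T⁴ − T₀⁴) = 0.392×5.670×10⁻⁸×0.0145×(680.9⁴ − 263.3⁴).
T⁴ − T₀⁴ = 2.14948×10¹¹ − 4.80622×10⁹ = 2.10142×10¹¹ K⁴, so P_net = 67.7 W.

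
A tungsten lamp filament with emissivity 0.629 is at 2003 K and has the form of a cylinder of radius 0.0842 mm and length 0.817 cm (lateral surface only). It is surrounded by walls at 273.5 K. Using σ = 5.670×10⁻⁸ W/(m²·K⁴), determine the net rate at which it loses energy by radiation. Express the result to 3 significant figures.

Net loss ≈ 2.48 W

Lateral area A = 2πrL = 2π×8.42×10⁻⁵×8.17×10⁻³ = 4.32229×10⁻⁶ m².
Net radiated power P_net = εσA(T⁴ − T₀⁴) = 0.629×5.670×10⁻⁸×4.32229×10⁻⁶×(2003⁴ − 273.5⁴).
T⁴ − T₀⁴ = 1.60962×10¹³ − 5.59538×10⁹ = 1.60906×10¹³ K⁴, so P_net = 2.48 W.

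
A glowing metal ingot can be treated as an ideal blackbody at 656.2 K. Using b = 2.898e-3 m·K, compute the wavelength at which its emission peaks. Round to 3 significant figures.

λ_max ≈ 4.42 μm

Wien's displacement law: λ_max = b/T = (2.898×10⁻³ m·K)/(656.2 K) = 4.416×10⁻⁶ m.
That is 4.42 μm, in the infrared range.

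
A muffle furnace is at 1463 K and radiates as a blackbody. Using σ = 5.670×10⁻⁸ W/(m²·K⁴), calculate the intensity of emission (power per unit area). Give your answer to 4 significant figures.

I ≈ 2.598×10⁵ W/m²

Stefan–Boltzmann: I = σT⁴ = 5.670×10⁻⁸ × (1463)⁴ = 2.598×10⁵ W/m².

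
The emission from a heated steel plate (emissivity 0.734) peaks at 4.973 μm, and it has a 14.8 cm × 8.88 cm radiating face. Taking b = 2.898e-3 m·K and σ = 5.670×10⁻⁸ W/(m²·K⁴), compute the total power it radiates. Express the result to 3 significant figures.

Wien's law: T = b/λ_max = 2.898×10⁻³/4.973×10⁻⁶ = 582.747 K.
Area A = 0.148 × 0.0888 = 0.0131424 m².
Then P = εσAT⁴ = 0.734×5.670×10⁻⁸×0.0131424×(582.747)⁴ = 63.1 W.

P ≈ 63.1 W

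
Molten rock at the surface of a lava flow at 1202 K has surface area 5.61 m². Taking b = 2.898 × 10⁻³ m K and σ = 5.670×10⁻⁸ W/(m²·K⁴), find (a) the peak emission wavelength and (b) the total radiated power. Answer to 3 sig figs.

λ_max ≈ 2.41×10³ nm; P ≈ 6.64×10⁵ W

(a) λ_max = b/T = 2.898×10⁻³/1202 = 2.411×10⁻⁶ m = 2.41×10³ nm.
Area A = 5.61 m².
(b) P = σAT⁴ = 5.670×10⁻⁸×5.61×(1202)⁴ = 6.64×10⁵ W.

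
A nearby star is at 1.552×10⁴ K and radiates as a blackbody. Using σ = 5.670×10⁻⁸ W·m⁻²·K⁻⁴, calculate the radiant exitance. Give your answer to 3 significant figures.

I ≈ 3.29×10⁹ W/m²

Stefan–Boltzmann: I = σT⁴ = 5.670×10⁻⁸ × (1.552×10⁴)⁴ = 3.29×10⁹ W/m².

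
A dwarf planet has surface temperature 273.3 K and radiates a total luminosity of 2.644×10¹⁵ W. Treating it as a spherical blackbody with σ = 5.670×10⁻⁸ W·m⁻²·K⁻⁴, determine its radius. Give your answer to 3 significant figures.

R ≈ 8.16×10⁵ m

L = 4πR²σT⁴ ⇒ R = √(L/(4πσT⁴)).
σT⁴ = 316.331 W/m², so R = √(2.644×10¹⁵/(4π×316.331)) = 8.16×10⁵ m.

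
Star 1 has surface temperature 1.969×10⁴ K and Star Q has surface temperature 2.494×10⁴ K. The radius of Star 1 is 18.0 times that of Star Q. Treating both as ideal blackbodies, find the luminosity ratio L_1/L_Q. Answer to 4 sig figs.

L_1/L_Q ≈ 125.9

L ∝ R²T⁴, so L_1/L_Q = (R_1/R_Q)²(T_1/T_Q)⁴ = (18.0)² × (1.969×10⁴/2.494×10⁴)⁴ = 324 × 0.388505 = 125.9.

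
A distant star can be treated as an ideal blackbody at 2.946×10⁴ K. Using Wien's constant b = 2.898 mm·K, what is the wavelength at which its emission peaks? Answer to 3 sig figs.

λ_max ≈ 98.4 nm

Wien's displacement law: λ_max = b/T = (2.898×10⁻³ m·K)/(2.946×10⁴ K) = 9.837×10⁻⁸ m.
That is 98.4 nm, in the ultraviolet range.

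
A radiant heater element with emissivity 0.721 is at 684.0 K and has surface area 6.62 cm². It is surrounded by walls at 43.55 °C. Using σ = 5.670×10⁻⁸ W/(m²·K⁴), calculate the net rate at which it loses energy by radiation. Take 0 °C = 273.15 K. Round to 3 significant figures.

Net loss ≈ 5.65 W

Surroundings: T = 43.55 °C + 273.15 = 316.70 K.
Area A = 6.62 cm² = 6.62×10⁻⁴ m².
Net radiated power P_net = εσA(T⁴ − T₀⁴) = 0.721×5.670×10⁻⁸×6.62×10⁻⁴×(684.0⁴ − 316.70⁴).
T⁴ − T₀⁴ = 2.18889×10¹¹ − 1.00599×10¹⁰ = 2.08829×10¹¹ K⁴, so P_net = 5.65 W.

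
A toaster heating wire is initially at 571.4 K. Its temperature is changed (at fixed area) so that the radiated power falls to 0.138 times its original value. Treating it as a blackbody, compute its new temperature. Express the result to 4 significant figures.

P ∝ T⁴, so T₂/T₁ = (P₂/P₁)^(1/4) = (0.138)^(1/4) = 0.609494.
T₂ = 571.4 × 0.609494 = 348.3 K.

T₂ ≈ 348.3 K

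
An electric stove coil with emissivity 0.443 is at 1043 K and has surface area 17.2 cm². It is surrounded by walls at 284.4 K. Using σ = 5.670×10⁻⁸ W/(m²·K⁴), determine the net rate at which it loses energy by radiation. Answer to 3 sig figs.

Net loss ≈ 50.8 W

Area A = 17.2 cm² = 1.72×10⁻³ m².
Net radiated power P_net = εσA(T⁴ − T₀⁴) = 0.443×5.670×10⁻⁸×1.72×10⁻³×(1043⁴ − 284.4⁴).
T⁴ − T₀⁴ = 1.18342×10¹² − 6.54212×10⁹ = 1.17688×10¹² K⁴, so P_net = 50.8 W.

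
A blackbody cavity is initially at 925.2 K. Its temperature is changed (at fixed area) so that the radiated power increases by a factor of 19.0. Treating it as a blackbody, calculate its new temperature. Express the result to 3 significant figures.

P ∝ T⁴, so T₂/T₁ = (P₂/P₁)^(1/4) = (19.0)^(1/4) = 2.08780.
T₂ = 925.2 × 2.08780 = 1.93×10³ K.

T₂ ≈ 1.93×10³ K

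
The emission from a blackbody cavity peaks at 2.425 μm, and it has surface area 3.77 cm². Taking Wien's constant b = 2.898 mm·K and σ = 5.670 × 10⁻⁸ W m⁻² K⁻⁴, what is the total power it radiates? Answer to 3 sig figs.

Wien's law: T = b/λ_max = 2.898×10⁻³/2.425×10⁻⁶ = 1195.05 K.
Area A = 3.77 cm² = 3.77×10⁻⁴ m².
Then P = σAT⁴ = 5.670×10⁻⁸×3.77×10⁻⁴×(1195.05)⁴ = 43.6 W.

P ≈ 43.6 W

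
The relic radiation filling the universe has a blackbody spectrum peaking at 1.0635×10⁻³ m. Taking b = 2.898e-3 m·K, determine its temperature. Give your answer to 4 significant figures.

T ≈ 2.725 K

Wien's law gives T = b/λ_max = (2.898×10⁻³ m·K)/(1.0635×10⁻³ m) = 2.725 K.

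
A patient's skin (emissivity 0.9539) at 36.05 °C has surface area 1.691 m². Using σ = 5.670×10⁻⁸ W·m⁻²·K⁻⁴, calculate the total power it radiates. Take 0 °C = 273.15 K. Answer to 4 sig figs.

P ≈ 836.0 W

T = 36.05 °C + 273.15 = 309.20 K.
Area A = 1.691 m².
P = εσAT⁴ = 0.9539 × 5.670×10⁻⁸ × 1.691 × (309.20)⁴ = 836.0 W.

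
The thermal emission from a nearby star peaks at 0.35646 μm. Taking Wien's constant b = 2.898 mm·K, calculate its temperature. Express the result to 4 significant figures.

T ≈ 8130 K

Wien's law gives T = b/λ_max = (2.898×10⁻³ m·K)/(3.5646×10⁻⁷ m) = 8130 K.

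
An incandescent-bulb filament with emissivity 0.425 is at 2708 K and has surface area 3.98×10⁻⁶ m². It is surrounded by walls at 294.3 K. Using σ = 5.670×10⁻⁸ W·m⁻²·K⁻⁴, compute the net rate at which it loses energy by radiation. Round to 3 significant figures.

Net loss ≈ 5.16 W

Area A = 3.98×10⁻⁶ m².
Net radiated power P_net = εσA(T⁴ − T₀⁴) = 0.425×5.670×10⁻⁸×3.98×10⁻⁶×(2708⁴ − 294.3⁴).
T⁴ − T₀⁴ = 5.37768×10¹³ − 7.50172×10⁹ = 5.37693×10¹³ K⁴, so P_net = 5.16 W.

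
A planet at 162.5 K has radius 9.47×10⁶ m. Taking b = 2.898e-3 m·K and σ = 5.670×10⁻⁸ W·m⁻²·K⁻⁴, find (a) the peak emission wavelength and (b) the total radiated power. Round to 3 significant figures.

λ_max ≈ 17.8 μm; P ≈ 4.46×10¹⁶ W

(a) λ_max = b/T = 2.898×10⁻³/162.5 = 1.783×10⁻⁵ m = 17.8 μm.
Surface area A = 4πR² = 4π(9.47×10⁶ m)² = 1.12696×10¹⁵ m².
(b) P = σAT⁴ = 5.670×10⁻⁸×1.12696×10¹⁵×(162.5)⁴ = 4.46×10¹⁶ W.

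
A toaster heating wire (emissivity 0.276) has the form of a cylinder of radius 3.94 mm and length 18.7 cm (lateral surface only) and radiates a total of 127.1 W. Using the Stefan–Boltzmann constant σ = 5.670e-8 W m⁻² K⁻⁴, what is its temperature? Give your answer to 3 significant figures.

T ≈ 1.15×10³ K

Lateral area A = 2πrL = 2π×3.94×10⁻³×0.187 = 4.62933×10⁻³ m².
P = εσAT⁴ ⇒ T = (P/(εσA))^(1/4) = (127.1/(0.276×5.670×10⁻⁸×4.62933×10⁻³))^(1/4) = 1.15×10³ K.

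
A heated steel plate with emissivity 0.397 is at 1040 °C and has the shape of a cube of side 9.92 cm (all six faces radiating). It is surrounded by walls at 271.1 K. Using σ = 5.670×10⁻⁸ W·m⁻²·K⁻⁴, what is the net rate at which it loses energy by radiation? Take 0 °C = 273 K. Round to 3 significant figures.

Net loss ≈ 3.94×10³ W

T = 1040 °C + 273 = 1313 K.
Area A = 6s² = 6×(0.0992 m)² = 0.0590438 m².
Net radiated power P_net = εσA(T⁴ − T₀⁴) = 0.397×5.670×10⁻⁸×0.0590438×(1313⁴ − 271.1⁴).
T⁴ − T₀⁴ = 2.97207×10¹² − 5.40155×10⁹ = 2.96667×10¹² K⁴, so P_net = 3.94×10³ W.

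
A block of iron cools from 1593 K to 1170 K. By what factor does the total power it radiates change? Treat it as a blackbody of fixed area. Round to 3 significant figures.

P₂/P₁ ≈ 0.291

P ∝ T⁴, so P₂/P₁ = (T₂/T₁)⁴ = (1170/1593)⁴ = (0.734463)⁴ = 0.291.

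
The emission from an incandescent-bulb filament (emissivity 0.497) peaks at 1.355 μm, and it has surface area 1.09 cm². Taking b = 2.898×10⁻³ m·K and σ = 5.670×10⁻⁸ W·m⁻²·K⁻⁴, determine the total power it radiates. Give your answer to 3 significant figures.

P ≈ 64.3 W

Wien's law: T = b/λ_max = 2.898×10⁻³/1.355×10⁻⁶ = 2138.75 K.
Area A = 1.09 cm² = 1.09×10⁻⁴ m².
Then P = εσAT⁴ = 0.497×5.670×10⁻⁸×1.09×10⁻⁴×(2138.75)⁴ = 64.3 W.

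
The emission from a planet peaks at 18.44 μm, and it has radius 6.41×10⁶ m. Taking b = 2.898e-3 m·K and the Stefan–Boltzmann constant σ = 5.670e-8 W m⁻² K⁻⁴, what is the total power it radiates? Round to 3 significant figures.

Wien's law: T = b/λ_max = 2.898×10⁻³/1.844×10⁻⁵ = 157.158 K.
Surface area A = 4πR² = 4π(6.41×10⁶ m)² = 5.16328×10¹⁴ m².
Then P = σAT⁴ = 5.670×10⁻⁸×5.16328×10¹⁴×(157.158)⁴ = 1.79×10¹⁶ W.

P ≈ 1.79×10¹⁶ W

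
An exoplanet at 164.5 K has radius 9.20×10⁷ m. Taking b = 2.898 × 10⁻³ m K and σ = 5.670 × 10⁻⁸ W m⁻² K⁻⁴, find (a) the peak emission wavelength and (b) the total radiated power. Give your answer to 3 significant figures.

λ_max ≈ 17.6 μm; P ≈ 4.42×10¹⁸ W

(a) λ_max = b/T = 2.898×10⁻³/164.5 = 1.762×10⁻⁵ m = 17.6 μm.
Surface area A = 4πR² = 4π(9.20×10⁷ m)² = 1.06362×10¹⁷ m².
(b) P = σAT⁴ = 5.670×10⁻⁸×1.06362×10¹⁷×(164.5)⁴ = 4.42×10¹⁸ W.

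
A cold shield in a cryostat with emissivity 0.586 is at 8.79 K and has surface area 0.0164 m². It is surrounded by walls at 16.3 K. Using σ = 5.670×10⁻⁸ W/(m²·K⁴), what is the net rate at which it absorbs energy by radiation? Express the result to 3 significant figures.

Area A = 0.0164 m².
Net radiated power P_net = εσA(T⁴ − T₀⁴) = 0.586×5.670×10⁻⁸×0.0164×(8.79⁴ − 16.3⁴).
T⁴ − T₀⁴ = 5969.74 − 70591.2 = -64621.5 K⁴, so P_net = -3.52×10⁻⁵ W — negative, meaning a net gain of 3.52×10⁻⁵ W.

Net gain ≈ 3.52×10⁻⁵ W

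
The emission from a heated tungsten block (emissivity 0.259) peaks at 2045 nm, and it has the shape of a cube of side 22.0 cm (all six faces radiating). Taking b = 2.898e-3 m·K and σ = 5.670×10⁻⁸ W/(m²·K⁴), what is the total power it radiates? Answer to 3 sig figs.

Wien's law: T = b/λ_max = 2.898×10⁻³/2.045×10⁻⁶ = 1417.11 K.
Area A = 6s² = 6×(0.220 m)² = 0.2904 m².
Then P = εσAT⁴ = 0.259×5.670×10⁻⁸×0.2904×(1417.11)⁴ = 1.72×10⁴ W.

P ≈ 1.72×10⁴ W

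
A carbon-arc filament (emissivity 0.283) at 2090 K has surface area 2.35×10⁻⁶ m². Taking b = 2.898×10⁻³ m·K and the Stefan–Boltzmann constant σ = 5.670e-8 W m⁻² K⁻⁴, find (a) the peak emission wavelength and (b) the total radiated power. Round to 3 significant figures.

(a) λ_max = b/T = 2.898×10⁻³/2090 = 1.387×10⁻⁶ m = 1.39 μm.
Area A = 2.35×10⁻⁶ m².
(b) P = εσAT⁴ = 0.283×5.670×10⁻⁸×2.35×10⁻⁶×(2090)⁴ = 0.719 W.

λ_max ≈ 1.39 μm; P ≈ 0.719 W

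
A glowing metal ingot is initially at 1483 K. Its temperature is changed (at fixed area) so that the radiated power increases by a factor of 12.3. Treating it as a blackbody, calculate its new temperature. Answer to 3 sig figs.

T₂ ≈ 2.78×10³ K

P ∝ T⁴, so T₂/T₁ = (P₂/P₁)^(1/4) = (12.3)^(1/4) = 1.87273.
T₂ = 1483 × 1.87273 = 2.78×10³ K.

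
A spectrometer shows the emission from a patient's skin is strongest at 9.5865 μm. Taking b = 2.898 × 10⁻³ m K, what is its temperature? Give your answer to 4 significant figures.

T ≈ 302.3 K

Wien's law gives T = b/λ_max = (2.898×10⁻³ m·K)/(9.5865×10⁻⁶ m) = 302.3 K.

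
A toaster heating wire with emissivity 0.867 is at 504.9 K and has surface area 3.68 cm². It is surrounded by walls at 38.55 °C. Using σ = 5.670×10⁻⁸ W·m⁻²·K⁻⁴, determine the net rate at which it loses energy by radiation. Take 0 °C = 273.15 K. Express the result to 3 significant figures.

Net loss ≈ 1.00 W

Surroundings: T = 38.55 °C + 273.15 = 311.70 K.
Area A = 3.68 cm² = 3.68×10⁻⁴ m².
Net radiated power P_net = εσA(T⁴ − T₀⁴) = 0.867×5.670×10⁻⁸×3.68×10⁻⁴×(504.9⁴ − 311.70⁴).
T⁴ − T₀⁴ = 6.49863×10¹⁰ − 9.43946×10⁹ = 5.55468×10¹⁰ K⁴, so P_net = 1.00 W.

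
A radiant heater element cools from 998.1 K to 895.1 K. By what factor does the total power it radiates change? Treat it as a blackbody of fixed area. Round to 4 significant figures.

P₂/P₁ ≈ 0.6468

P ∝ T⁴, so P₂/P₁ = (T₂/T₁)⁴ = (895.1/998.1)⁴ = (0.896804)⁴ = 0.6468.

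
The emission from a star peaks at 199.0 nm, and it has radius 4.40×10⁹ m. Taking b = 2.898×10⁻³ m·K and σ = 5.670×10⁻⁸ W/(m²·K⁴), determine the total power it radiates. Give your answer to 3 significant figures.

P ≈ 6.20×10²⁹ W

Wien's law: T = b/λ_max = 2.898×10⁻³/1.990×10⁻⁷ = 14562.8 K.
Surface area A = 4πR² = 4π(4.40×10⁹ m)² = 2.43285×10²⁰ m².
Then P = σAT⁴ = 5.670×10⁻⁸×2.43285×10²⁰×(14562.8)⁴ = 6.20×10²⁹ W.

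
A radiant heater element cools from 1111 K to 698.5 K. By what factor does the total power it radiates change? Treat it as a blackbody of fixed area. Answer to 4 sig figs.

P ∝ T⁴, so P₂/P₁ = (T₂/T₁)⁴ = (698.5/1111)⁴ = (0.628713)⁴ = 0.1562.

P₂/P₁ ≈ 0.1562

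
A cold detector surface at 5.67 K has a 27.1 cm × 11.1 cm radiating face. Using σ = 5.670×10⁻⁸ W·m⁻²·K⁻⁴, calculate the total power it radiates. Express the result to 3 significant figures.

Area A = 0.271 × 0.111 = 0.030081 m².
P = σAT⁴ = 5.670×10⁻⁸ × 0.030081 × (5.67)⁴ = 1.76×10⁻⁶ W.

P ≈ 1.76×10⁻⁶ W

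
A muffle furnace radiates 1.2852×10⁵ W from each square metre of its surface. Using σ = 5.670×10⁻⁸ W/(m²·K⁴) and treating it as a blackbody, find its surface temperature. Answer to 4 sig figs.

T ≈ 1227 K

I = σT⁴, so T = (I/σ)^(1/4) = (1.2852×10⁵/(5.670×10⁻⁸))^(1/4) = 1227 K.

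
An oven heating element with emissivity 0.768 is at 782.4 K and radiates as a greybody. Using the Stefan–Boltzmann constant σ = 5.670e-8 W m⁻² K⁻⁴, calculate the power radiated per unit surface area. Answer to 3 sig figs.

Stefan–Boltzmann: I = εσT⁴ = 0.768 × 5.670×10⁻⁸ × (782.4)⁴ = 1.63×10⁴ W/m².

I ≈ 1.63×10⁴ W/m²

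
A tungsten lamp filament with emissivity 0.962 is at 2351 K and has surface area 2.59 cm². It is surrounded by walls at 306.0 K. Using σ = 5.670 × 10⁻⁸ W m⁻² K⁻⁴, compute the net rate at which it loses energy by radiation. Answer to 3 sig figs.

Area A = 2.59 cm² = 2.59×10⁻⁴ m².
Net radiated power P_net = εσA(T⁴ − T₀⁴) = 0.962×5.670×10⁻⁸×2.59×10⁻⁴×(2351⁴ − 306.0⁴).
T⁴ − T₀⁴ = 3.05500×10¹³ − 8.76770×10⁹ = 3.05412×10¹³ K⁴, so P_net = 431 W.

Net loss ≈ 431 W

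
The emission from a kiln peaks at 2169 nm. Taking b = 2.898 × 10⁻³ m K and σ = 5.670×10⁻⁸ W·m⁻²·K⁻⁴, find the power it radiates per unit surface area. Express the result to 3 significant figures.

I ≈ 1.81×10⁵ W/m²

Wien's law: T = b/λ_max = 2.898×10⁻³/2.169×10⁻⁶ = 1336.10 K.
Then I = σT⁴ = 5.670×10⁻⁸×(1336.10)⁴ = 1.81×10⁵ W/m².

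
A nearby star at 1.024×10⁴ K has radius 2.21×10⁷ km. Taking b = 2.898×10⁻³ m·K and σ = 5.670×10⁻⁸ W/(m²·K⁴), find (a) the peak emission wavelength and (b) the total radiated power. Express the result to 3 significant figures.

(a) λ_max = b/T = 2.898×10⁻³/1.024×10⁴ = 2.830×10⁻⁷ m = 283 nm.
Surface area A = 4πR² = 4π(2.21×10¹⁰ m)² = 6.13754×10²¹ m².
(b) P = σAT⁴ = 5.670×10⁻⁸×6.13754×10²¹×(1.024×10⁴)⁴ = 3.83×10³⁰ W.

λ_max ≈ 283 nm; P ≈ 3.83×10³⁰ W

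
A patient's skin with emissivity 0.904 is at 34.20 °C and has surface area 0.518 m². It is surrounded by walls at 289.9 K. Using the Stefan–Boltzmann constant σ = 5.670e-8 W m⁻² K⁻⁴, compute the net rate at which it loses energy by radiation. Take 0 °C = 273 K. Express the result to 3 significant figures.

T = 34.20 °C + 273 = 307.20 K.
Area A = 0.518 m².
Net radiated power P_net = εσA(T⁴ − T₀⁴) = 0.904×5.670×10⁻⁸×0.518×(307.20⁴ − 289.9⁴).
T⁴ − T₀⁴ = 8.90604×10⁹ − 7.06306×10⁹ = 1.84298×10⁹ K⁴, so P_net = 48.9 W.

Net loss ≈ 48.9 W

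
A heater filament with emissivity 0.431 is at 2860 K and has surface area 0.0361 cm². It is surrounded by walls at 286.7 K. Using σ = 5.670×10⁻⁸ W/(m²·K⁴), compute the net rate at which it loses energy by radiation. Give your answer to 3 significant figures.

Area A = 0.0361 cm² = 3.61×10⁻⁶ m².
Net radiated power P_net = εσA(T⁴ − T₀⁴) = 0.431×5.670×10⁻⁸×3.61×10⁻⁶×(2860⁴ − 286.7⁴).
T⁴ − T₀⁴ = 6.69059×10¹³ − 6.75633×10⁹ = 6.68991×10¹³ K⁴, so P_net = 5.90 W.

Net loss ≈ 5.90 W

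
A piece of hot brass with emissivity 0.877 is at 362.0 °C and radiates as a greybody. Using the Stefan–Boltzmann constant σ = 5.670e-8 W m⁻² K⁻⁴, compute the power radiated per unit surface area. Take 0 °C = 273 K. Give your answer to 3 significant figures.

I ≈ 8.08×10³ W/m²

T = 362.0 °C + 273 = 635.0 K.
Stefan–Boltzmann: I = εσT⁴ = 0.877 × 5.670×10⁻⁸ × (635.0)⁴ = 8.08×10³ W/m².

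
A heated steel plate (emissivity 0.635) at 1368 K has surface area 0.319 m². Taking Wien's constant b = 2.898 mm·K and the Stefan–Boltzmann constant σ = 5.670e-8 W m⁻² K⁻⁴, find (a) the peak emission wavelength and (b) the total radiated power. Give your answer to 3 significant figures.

λ_max ≈ 2.12×10³ nm; P ≈ 4.02×10⁴ W

(a) λ_max = b/T = 2.898×10⁻³/1368 = 2.118×10⁻⁶ m = 2.12×10³ nm.
Area A = 0.319 m².
(b) P = εσAT⁴ = 0.635×5.670×10⁻⁸×0.319×(1368)⁴ = 4.02×10⁴ W.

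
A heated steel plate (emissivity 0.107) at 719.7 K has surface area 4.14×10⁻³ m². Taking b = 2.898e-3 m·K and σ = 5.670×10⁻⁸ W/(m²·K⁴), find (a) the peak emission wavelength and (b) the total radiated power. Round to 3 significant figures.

(a) λ_max = b/T = 2.898×10⁻³/719.7 = 4.027×10⁻⁶ m = 4.03 μm.
Area A = 4.14×10⁻³ m².
(b) P = εσAT⁴ = 0.107×5.670×10⁻⁸×4.14×10⁻³×(719.7)⁴ = 6.74 W.

λ_max ≈ 4.03 μm; P ≈ 6.74 W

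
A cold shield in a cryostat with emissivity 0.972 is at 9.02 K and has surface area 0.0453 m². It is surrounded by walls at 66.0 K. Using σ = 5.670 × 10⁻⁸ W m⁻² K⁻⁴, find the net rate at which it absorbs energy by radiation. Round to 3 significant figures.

Area A = 0.0453 m².
Net radiated power P_net = εσA(T⁴ − T₀⁴) = 0.972×5.670×10⁻⁸×0.0453×(9.02⁴ − 66.0⁴).
T⁴ − T₀⁴ = 6619.51 − 1.89747×10⁷ = -1.89681×10⁷ K⁴, so P_net = -0.0474 W — negative, meaning a net gain of 0.0474 W.

Net gain ≈ 0.0474 W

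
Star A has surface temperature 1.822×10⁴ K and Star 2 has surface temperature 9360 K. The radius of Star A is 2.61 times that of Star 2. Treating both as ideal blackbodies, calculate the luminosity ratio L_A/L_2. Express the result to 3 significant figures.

L ∝ R²T⁴, so L_A/L_2 = (R_A/R_2)²(T_A/T_2)⁴ = (2.61)² × (1.822×10⁴/9360)⁴ = 6.8121 × 14.3579 = 97.8.

L_A/L_2 ≈ 97.8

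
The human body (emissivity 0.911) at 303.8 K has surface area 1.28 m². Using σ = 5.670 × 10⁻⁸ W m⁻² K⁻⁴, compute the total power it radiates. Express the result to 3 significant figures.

Area A = 1.28 m².
P = εσAT⁴ = 0.911 × 5.670×10⁻⁸ × 1.28 × (303.8)⁴ = 563 W.

P ≈ 563 W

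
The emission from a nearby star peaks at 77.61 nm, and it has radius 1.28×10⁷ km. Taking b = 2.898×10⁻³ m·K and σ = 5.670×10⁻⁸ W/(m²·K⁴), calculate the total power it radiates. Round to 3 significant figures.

Wien's law: T = b/λ_max = 2.898×10⁻³/7.761×10⁻⁸ = 37340.5 K.
Surface area A = 4πR² = 4π(1.28×10¹⁰ m)² = 2.05887×10²¹ m².
Then P = σAT⁴ = 5.670×10⁻⁸×2.05887×10²¹×(37340.5)⁴ = 2.27×10³² W.

P ≈ 2.27×10³² W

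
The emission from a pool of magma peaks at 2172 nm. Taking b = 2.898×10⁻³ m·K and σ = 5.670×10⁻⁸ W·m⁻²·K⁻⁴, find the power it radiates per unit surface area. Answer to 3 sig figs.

Wien's law: T = b/λ_max = 2.898×10⁻³/2.172×10⁻⁶ = 1334.25 K.
Then I = σT⁴ = 5.670×10⁻⁸×(1334.25)⁴ = 1.80×10⁵ W/m².

I ≈ 1.80×10⁵ W/m²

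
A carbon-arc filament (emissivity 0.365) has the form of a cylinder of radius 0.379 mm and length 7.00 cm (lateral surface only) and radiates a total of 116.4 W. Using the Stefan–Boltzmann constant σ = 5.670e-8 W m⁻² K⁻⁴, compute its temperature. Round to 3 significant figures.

T ≈ 2.41×10³ K

Lateral area A = 2πrL = 2π×3.79×10⁻⁴×0.0700 = 1.66693×10⁻⁴ m².
P = εσAT⁴ ⇒ T = (P/(εσA))^(1/4) = (116.4/(0.365×5.670×10⁻⁸×1.66693×10⁻⁴))^(1/4) = 2.41×10³ K.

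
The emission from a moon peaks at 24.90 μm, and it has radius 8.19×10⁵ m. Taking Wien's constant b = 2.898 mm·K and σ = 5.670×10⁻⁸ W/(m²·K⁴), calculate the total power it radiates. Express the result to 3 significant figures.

Wien's law: T = b/λ_max = 2.898×10⁻³/2.490×10⁻⁵ = 116.386 K.
Surface area A = 4πR² = 4π(8.19×10⁵ m)² = 8.42903×10¹² m².
Then P = σAT⁴ = 5.670×10⁻⁸×8.42903×10¹²×(116.386)⁴ = 8.77×10¹³ W.

P ≈ 8.77×10¹³ W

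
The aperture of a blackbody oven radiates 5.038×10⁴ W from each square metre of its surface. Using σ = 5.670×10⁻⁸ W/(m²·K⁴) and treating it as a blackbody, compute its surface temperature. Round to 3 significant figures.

T ≈ 971 K

I = σT⁴, so T = (I/σ)^(1/4) = (5.038×10⁴/(5.670×10⁻⁸))^(1/4) = 971 K.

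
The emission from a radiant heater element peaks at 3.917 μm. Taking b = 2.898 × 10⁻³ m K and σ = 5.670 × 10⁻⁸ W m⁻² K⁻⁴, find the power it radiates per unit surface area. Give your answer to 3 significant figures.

I ≈ 1.70×10⁴ W/m²

Wien's law: T = b/λ_max = 2.898×10⁻³/3.917×10⁻⁶ = 739.852 K.
Then I = σT⁴ = 5.670×10⁻⁸×(739.852)⁴ = 1.70×10⁴ W/m².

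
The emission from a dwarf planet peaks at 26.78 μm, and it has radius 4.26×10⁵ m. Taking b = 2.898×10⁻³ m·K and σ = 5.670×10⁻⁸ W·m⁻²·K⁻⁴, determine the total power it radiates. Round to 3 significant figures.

Wien's law: T = b/λ_max = 2.898×10⁻³/2.678×10⁻⁵ = 108.215 K.
Surface area A = 4πR² = 4π(4.26×10⁵ m)² = 2.28049×10¹² m².
Then P = σAT⁴ = 5.670×10⁻⁸×2.28049×10¹²×(108.215)⁴ = 1.77×10¹³ W.

P ≈ 1.77×10¹³ W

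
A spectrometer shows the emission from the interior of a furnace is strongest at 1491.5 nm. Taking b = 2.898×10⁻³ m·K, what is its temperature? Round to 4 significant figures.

Wien's law gives T = b/λ_max = (2.898×10⁻³ m·K)/(1.4915×10⁻⁶ m) = 1943 K.

T ≈ 1943 K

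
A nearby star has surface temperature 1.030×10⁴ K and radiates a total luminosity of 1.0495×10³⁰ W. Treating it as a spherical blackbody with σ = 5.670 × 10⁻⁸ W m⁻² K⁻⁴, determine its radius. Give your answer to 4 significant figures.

L = 4πR²σT⁴ ⇒ R = √(L/(4πσT⁴)).
σT⁴ = 6.38163×10⁸ W/m², so R = √(1.0495×10³⁰/(4π×6.38163×10⁸)) = 1.144×10¹⁰ m.

R ≈ 1.144×10¹⁰ m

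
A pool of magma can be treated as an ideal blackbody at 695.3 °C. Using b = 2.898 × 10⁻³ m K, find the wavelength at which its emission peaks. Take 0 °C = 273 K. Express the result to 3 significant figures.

T = 695.3 °C + 273 = 968.3 K.
Wien's displacement law: λ_max = b/T = (2.898×10⁻³ m·K)/(968.3 K) = 2.993×10⁻⁶ m.
That is 2.99×10³ nm, in the infrared range.

λ_max ≈ 2.99×10³ nm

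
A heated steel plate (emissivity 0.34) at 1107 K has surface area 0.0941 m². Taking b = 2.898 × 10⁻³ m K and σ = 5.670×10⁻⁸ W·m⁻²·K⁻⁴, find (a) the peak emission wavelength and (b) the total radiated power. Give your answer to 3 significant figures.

λ_max ≈ 2.62 μm; P ≈ 2.72×10³ W

(a) λ_max = b/T = 2.898×10⁻³/1107 = 2.618×10⁻⁶ m = 2.62 μm.
Area A = 0.0941 m².
(b) P = εσAT⁴ = 0.34×5.670×10⁻⁸×0.0941×(1107)⁴ = 2.72×10³ W.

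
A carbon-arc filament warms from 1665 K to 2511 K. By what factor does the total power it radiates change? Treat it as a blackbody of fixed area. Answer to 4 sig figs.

P₂/P₁ ≈ 5.173

P ∝ T⁴, so P₂/P₁ = (T₂/T₁)⁴ = (2511/1665)⁴ = (1.50811)⁴ = 5.173.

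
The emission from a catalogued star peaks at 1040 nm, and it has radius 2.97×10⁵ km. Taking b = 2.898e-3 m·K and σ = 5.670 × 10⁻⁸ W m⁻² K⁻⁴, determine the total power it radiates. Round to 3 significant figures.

P ≈ 3.79×10²⁴ W

Wien's law: T = b/λ_max = 2.898×10⁻³/1.040×10⁻⁶ = 2786.54 K.
Surface area A = 4πR² = 4π(2.97×10⁸ m)² = 1.10847×10¹⁸ m².
Then P = σAT⁴ = 5.670×10⁻⁸×1.10847×10¹⁸×(2786.54)⁴ = 3.79×10²⁴ W.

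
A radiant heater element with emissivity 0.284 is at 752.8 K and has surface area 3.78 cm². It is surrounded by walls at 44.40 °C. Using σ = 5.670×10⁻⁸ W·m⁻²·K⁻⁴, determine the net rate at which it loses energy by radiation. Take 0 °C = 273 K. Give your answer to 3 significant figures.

Surroundings: T = 44.40 °C + 273 = 317.40 K.
Area A = 3.78 cm² = 3.78×10⁻⁴ m².
Net radiated power P_net = εσA(T⁴ − T₀⁴) = 0.284×5.670×10⁻⁸×3.78×10⁻⁴×(752.8⁴ − 317.40⁴).
T⁴ − T₀⁴ = 3.21158×10¹¹ − 1.01491×10¹⁰ = 3.11009×10¹¹ K⁴, so P_net = 1.89 W.

Net loss ≈ 1.89 W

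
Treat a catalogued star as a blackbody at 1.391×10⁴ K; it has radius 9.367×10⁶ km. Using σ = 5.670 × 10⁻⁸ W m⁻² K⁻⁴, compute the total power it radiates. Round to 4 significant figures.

Surface area A = 4πR² = 4π(9.367×10⁹ m)² = 1.10258×10²¹ m².
P = σAT⁴ = 5.670×10⁻⁸ × 1.10258×10²¹ × (1.391×10⁴)⁴ = 2.340×10³⁰ W.

P ≈ 2.340×10³⁰ W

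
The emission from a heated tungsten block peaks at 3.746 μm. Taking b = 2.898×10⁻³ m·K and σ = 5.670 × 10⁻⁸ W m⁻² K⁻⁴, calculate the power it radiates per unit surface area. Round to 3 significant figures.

I ≈ 2.03×10⁴ W/m²

Wien's law: T = b/λ_max = 2.898×10⁻³/3.746×10⁻⁶ = 773.625 K.
Then I = σT⁴ = 5.670×10⁻⁸×(773.625)⁴ = 2.03×10⁴ W/m².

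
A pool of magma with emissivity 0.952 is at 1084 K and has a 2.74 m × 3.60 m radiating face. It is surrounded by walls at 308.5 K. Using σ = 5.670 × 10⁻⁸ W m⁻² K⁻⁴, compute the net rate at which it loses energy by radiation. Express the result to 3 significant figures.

Area A = 2.74 × 3.60 = 9.864 m².
Net radiated power P_net = εσA(T⁴ − T₀⁴) = 0.952×5.670×10⁻⁸×9.864×(1084⁴ − 308.5⁴).
T⁴ − T₀⁴ = 1.38076×10¹² − 9.05776×10⁹ = 1.37170×10¹² K⁴, so P_net = 7.30×10⁵ W.

Net loss ≈ 7.30×10⁵ W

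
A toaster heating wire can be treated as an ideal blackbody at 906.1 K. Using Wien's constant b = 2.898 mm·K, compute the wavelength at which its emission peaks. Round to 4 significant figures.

Wien's displacement law: λ_max = b/T = (2.898×10⁻³ m·K)/(906.1 K) = 3.1983×10⁻⁶ m.
That is 3.198 μm, in the infrared range.

λ_max ≈ 3.198 μm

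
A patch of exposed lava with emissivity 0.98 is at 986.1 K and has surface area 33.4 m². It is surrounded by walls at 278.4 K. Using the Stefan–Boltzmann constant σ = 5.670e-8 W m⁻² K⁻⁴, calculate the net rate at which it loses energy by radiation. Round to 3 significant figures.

Net loss ≈ 1.74×10⁶ W

Area A = 33.4 m².
Net radiated power P_net = εσA(T⁴ − T₀⁴) = 0.98×5.670×10⁻⁸×33.4×(986.1⁴ − 278.4⁴).
T⁴ − T₀⁴ = 9.45549×10¹¹ − 6.00727×10⁹ = 9.39542×10¹¹ K⁴, so P_net = 1.74×10⁶ W.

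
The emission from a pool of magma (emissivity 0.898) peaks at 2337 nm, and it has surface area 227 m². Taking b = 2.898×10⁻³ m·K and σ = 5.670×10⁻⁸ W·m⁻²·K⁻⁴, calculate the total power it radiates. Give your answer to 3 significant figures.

Wien's law: T = b/λ_max = 2.898×10⁻³/2.337×10⁻⁶ = 1240.05 K.
Area A = 227 m².
Then P = εσAT⁴ = 0.898×5.670×10⁻⁸×227×(1240.05)⁴ = 2.73×10⁷ W.

P ≈ 2.73×10⁷ W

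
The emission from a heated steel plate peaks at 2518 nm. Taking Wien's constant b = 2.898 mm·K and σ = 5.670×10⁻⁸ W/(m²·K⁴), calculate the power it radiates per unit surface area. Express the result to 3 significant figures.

Wien's law: T = b/λ_max = 2.898×10⁻³/2.518×10⁻⁶ = 1150.91 K.
Then I = σT⁴ = 5.670×10⁻⁸×(1150.91)⁴ = 9.95×10⁴ W/m².

I ≈ 9.95×10⁴ W/m²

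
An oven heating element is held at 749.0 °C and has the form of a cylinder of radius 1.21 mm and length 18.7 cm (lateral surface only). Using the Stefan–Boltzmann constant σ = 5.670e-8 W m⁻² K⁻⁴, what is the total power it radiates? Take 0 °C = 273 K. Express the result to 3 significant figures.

P ≈ 87.9 W

T = 749.0 °C + 273 = 1022.0 K.
Lateral area A = 2πrL = 2π×1.21×10⁻³×0.187 = 1.42170×10⁻³ m².
P = σAT⁴ = 5.670×10⁻⁸ × 1.42170×10⁻³ × (1022.0)⁴ = 87.9 W.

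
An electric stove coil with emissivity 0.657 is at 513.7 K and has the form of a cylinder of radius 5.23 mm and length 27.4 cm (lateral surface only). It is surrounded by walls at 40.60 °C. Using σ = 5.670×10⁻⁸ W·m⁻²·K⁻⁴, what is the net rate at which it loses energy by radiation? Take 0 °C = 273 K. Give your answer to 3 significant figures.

Surroundings: T = 40.60 °C + 273 = 313.60 K.
Lateral area A = 2πrL = 2π×5.23×10⁻³×0.274 = 9.00393×10⁻³ m².
Net radiated power P_net = εσA(T⁴ − T₀⁴) = 0.657×5.670×10⁻⁸×9.00393×10⁻³×(513.7⁴ − 313.60⁴).
T⁴ − T₀⁴ = 6.96367×10¹⁰ − 9.67173×10⁹ = 5.99650×10¹⁰ K⁴, so P_net = 20.1 W.

Net loss ≈ 20.1 W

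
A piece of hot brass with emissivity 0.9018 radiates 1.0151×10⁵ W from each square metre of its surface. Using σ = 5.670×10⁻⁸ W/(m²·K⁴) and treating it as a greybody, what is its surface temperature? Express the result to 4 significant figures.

T ≈ 1187 K

I = εσT⁴, so T = (I/εσ)^(1/4) = (1.0151×10⁵/(0.9018×5.670×10⁻⁸))^(1/4) = 1187 K.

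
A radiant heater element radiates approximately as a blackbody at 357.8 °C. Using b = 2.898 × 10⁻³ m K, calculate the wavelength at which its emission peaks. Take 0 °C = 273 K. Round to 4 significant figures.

λ_max ≈ 4.594 μm

T = 357.8 °C + 273 = 630.8 K.
Wien's displacement law: λ_max = b/T = (2.898×10⁻³ m·K)/(630.8 K) = 4.5942×10⁻⁶ m.
That is 4.594 μm, in the infrared range.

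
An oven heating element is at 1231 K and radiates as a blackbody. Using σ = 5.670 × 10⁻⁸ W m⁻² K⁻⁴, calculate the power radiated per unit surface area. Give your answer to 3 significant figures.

I ≈ 1.30×10⁵ W/m²

Stefan–Boltzmann: I = σT⁴ = 5.670×10⁻⁸ × (1231)⁴ = 1.30×10⁵ W/m².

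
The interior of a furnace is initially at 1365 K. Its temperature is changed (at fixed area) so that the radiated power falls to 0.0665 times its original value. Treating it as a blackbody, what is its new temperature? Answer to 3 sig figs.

T₂ ≈ 693 K

P ∝ T⁴, so T₂/T₁ = (P₂/P₁)^(1/4) = (0.0665)^(1/4) = 0.507815.
T₂ = 1365 × 0.507815 = 693 K.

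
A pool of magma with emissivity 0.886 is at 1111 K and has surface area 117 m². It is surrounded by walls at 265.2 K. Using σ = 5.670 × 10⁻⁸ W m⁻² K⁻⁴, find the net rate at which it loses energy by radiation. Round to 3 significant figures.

Net loss ≈ 8.93×10⁶ W

Area A = 117 m².
Net radiated power P_net = εσA(T⁴ − T₀⁴) = 0.886×5.670×10⁻⁸×117×(1111⁴ − 265.2⁴).
T⁴ − T₀⁴ = 1.52355×10¹² − 4.94646×10⁹ = 1.51860×10¹² K⁴, so P_net = 8.93×10⁶ W.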